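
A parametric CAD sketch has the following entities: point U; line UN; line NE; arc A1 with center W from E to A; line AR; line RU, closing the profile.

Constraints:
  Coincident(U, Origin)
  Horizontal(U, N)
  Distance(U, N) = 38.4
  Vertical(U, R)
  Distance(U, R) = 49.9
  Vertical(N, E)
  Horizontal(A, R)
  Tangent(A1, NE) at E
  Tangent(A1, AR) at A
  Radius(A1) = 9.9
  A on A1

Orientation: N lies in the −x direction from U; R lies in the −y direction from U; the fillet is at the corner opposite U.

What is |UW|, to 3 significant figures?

49.1

U is at the origin; U and N share the same y with |UN| = 38.4 and N on the −x side, so N = (-38.4, 0.00). U and R share the same x with |UR| = 49.9 and R on the −y side, so R = (0.00, -49.9). The virtual corner opposite U is at (-38.4, -49.9). The tangent condition forces WE to be normal to NE and the tangent condition forces WA to be normal to AR, with radius 9.9, so the center W sits 9.9 in from both sides at W = (-28.5, -40.0). Then |UW| = |W − U| = 49.1.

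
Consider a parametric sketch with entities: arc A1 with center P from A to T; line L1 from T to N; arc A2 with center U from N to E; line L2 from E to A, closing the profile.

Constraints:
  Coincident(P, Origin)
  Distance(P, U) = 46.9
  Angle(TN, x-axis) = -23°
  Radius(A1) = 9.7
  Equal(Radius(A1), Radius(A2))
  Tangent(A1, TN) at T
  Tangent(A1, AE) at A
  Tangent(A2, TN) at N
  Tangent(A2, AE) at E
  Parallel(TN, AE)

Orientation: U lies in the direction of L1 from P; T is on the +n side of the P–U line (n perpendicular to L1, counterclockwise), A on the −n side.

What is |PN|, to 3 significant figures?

47.9

Tangency of A1 to both parallel lines with radius 9.7 puts T and A at P ± 9.7·n: T = (3.79, 8.93), A = (-3.79, -8.93). Equal radii place N and E the same way about U: N = U + 9.7·n = (47.0, -9.40), E = U − 9.7·n = (39.4, -27.3). Then |PN| = |N − P| = 47.9.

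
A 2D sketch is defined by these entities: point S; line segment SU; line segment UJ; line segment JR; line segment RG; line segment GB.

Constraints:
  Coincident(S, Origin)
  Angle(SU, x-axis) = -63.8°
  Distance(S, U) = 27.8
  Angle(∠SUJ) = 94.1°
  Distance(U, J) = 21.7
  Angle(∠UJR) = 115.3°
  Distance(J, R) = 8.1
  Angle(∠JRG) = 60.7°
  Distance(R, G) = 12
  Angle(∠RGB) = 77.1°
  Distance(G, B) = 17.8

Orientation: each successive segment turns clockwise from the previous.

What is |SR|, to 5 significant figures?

33.963

∠SUJ = 94.1° gives UJ at -149.70° from the x-axis; with |UJ| = 21.7, J = (-6.4618, -35.892). ∠UJR = 115.3° gives JR at 145.60° from the x-axis; with |JR| = 8.1, R = (-13.145, -31.316). Then |SR| = |R − S| = 33.963.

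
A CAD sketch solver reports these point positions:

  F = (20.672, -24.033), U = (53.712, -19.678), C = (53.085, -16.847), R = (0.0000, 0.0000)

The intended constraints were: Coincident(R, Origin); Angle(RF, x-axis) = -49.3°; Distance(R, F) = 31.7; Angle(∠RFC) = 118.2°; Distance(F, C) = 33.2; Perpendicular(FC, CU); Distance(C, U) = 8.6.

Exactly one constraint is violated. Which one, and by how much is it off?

Distance(C, U) = 8.6 — off by 5.70.

R = (0.00, 0.00) ✓; RF at -49.30° ✓; |RF| = 31.70 ✓; ∠RFC = 118.2° ✓; |FC| = 33.20 ✓; ∠(FC, CU) = 90.01° ✓; |CU| = 2.900 ✗.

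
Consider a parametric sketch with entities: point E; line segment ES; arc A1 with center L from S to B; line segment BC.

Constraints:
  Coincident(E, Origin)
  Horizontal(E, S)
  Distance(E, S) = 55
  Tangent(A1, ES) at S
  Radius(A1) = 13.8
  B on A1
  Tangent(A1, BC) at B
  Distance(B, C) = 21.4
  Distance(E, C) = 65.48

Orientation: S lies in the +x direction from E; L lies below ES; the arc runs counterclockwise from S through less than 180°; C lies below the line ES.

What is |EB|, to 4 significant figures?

47.22

Checks: E = (0.00, 0.00) ✓; |LB| = 13.80 ✓; ∠(LB, BC) = 90.00° ✓; |BC| = 21.40 ✓; |EC| = 65.48 ✓.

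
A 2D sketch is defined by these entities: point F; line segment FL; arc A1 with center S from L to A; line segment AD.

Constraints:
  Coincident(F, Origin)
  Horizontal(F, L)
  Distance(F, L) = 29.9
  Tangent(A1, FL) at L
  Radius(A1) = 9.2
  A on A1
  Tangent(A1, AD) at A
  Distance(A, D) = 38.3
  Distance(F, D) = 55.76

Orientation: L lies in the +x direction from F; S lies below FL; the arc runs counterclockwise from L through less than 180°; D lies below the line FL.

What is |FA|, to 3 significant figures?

23.5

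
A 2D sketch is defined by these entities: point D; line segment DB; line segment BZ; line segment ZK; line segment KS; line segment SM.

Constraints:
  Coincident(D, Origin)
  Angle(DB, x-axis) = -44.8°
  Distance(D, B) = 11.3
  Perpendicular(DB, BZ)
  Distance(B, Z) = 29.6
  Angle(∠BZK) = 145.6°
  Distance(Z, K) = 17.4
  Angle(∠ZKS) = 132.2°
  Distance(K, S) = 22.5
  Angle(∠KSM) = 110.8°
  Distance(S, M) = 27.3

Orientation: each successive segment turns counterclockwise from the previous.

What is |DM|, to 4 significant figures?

40.98

D is at the origin; DB runs at -44.8° with length 11.3, so B = (8.018, -7.962). DB ⟂ BZ, so BZ runs at 45.20°; with |BZ| = 29.6, Z = (28.88, 13.04). ∠BZK = 145.6° gives ZK at 79.60° from the x-axis; with |ZK| = 17.4, K = (32.02, 30.16). ∠ZKS = 132.2° gives KS at 127.4° from the x-axis; with |KS| = 22.5, S = (18.35, 48.03). ∠KSM = 110.8° gives SM at -163.4° from the x-axis; with |SM| = 27.3, M = (-7.812, 40.23). Then |DM| = |M − D| = 40.98.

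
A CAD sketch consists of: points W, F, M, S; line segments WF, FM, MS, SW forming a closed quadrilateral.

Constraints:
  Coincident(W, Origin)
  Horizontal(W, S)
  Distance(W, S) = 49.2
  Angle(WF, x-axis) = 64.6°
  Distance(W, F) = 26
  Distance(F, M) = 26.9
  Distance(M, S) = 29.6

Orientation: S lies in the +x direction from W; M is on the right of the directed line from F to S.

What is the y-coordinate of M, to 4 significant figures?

-2.029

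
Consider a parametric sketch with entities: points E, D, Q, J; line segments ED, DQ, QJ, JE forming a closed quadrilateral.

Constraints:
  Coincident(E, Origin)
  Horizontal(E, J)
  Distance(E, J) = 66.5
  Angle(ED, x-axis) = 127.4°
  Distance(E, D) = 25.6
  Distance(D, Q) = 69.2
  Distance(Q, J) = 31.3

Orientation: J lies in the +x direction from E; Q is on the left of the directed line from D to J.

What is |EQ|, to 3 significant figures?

60.3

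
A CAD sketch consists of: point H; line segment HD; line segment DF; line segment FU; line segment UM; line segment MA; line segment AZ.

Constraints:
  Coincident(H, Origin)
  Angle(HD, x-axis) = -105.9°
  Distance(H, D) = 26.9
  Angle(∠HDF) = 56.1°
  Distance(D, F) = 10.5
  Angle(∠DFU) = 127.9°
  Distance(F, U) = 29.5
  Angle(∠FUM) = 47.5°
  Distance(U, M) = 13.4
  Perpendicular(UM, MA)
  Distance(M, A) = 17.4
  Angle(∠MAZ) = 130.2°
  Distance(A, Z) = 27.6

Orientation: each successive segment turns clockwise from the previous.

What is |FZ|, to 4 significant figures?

30.72

UM ⟂ MA, so MA runs at -144.4°; with |MA| = 17.4, A = (-14.41, -10.01). ∠MAZ = 130.2° gives AZ at 165.8° from the x-axis; with |AZ| = 27.6, Z = (-41.17, -3.239). Then |FZ| = |Z − F| = 30.72.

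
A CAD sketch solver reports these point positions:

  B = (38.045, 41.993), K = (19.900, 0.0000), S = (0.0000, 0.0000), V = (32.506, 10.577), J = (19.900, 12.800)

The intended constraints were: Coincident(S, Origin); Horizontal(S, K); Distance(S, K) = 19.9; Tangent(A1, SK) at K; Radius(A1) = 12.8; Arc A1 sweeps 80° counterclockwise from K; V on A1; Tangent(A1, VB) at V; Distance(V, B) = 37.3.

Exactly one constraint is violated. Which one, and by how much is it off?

Distance(V, B) = 37.3 — off by 5.40.

S = (0.00, 0.00) ✓; S.y = 0.00, K.y = 0.00 ✓; |SK| = 19.90 ✓; ∠(JK, KS) = 90.00° ✓; |JK| = 12.80 ✓; bearing(J→V) − bearing(J→K) = 80.00° ✓; |JV| = 12.80 ✓; ∠(JV, VB) = 90.00° ✓; |VB| = 31.90 ✗.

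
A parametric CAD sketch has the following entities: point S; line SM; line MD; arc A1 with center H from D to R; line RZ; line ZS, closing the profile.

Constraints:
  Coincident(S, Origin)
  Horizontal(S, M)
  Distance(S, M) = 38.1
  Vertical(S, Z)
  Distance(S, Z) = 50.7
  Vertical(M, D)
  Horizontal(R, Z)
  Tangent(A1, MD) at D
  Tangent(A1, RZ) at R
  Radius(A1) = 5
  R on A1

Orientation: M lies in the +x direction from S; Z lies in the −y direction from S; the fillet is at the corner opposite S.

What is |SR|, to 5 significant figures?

60.548

S is at the origin; SM is horizontal with |SM| = 38.1 and M on the +x side, so M = (38.100, 0.0000). SZ is vertical with |SZ| = 50.7 and Z on the −y side, so Z = (0.0000, -50.700). The virtual corner opposite S is at (38.100, -50.700). Since A1 is tangent to MD there, HD ⟂ MD and A1 meets RZ tangentially, so HR is at right angles to RZ, with radius 5.0, so the center H sits 5.0 in from both sides at H = (33.100, -45.700). That places the tangent points at D = (38.100, -45.700) on MD and R = (33.100, -50.700) on RZ. Then |SR| = |R − S| = 60.548.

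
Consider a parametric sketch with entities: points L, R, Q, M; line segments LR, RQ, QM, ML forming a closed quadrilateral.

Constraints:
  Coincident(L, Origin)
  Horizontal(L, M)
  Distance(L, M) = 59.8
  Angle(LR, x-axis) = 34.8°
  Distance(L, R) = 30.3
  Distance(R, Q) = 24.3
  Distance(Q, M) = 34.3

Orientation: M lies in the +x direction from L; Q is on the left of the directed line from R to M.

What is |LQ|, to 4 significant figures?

54.60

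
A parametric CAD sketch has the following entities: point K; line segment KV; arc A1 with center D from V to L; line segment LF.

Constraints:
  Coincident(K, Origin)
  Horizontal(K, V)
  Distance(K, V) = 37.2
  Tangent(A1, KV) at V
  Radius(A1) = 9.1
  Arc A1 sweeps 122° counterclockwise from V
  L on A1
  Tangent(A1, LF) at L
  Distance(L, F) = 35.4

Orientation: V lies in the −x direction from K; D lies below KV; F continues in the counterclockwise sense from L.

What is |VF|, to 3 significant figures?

45.3

On A1, V sits at bearing 90° from D; a 122° counterclockwise sweep puts L at bearing 212°, so L = D + 9.1·(cos 212°, sin 212°) = (-44.9, -13.9). The tangent condition forces DL to be normal to LF, so LF runs along (−sin 212°, cos 212°); with |LF| = 35.4, F = (-26.2, -43.9). Then |VF| = |F − V| = 45.3.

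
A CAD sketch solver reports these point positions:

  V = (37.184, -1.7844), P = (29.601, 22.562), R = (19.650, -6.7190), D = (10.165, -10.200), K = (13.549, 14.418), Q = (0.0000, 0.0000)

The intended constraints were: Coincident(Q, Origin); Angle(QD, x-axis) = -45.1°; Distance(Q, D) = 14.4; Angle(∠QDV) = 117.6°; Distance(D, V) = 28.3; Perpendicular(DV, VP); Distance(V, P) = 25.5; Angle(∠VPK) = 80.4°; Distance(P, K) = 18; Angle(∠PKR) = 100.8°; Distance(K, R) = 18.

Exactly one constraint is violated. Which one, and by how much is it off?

Distance(K, R) = 18 — off by 4.00.

Q = (0.00, 0.00) ✓; QD at -45.10° ✓; |QD| = 14.40 ✓; ∠QDV = 117.6° ✓; |DV| = 28.30 ✓; ∠(DV, VP) = 90.00° ✓; |VP| = 25.50 ✓; ∠VPK = 80.40° ✓; |PK| = 18.00 ✓; ∠PKR = 100.8° ✓; |KR| = 22.00 ✗.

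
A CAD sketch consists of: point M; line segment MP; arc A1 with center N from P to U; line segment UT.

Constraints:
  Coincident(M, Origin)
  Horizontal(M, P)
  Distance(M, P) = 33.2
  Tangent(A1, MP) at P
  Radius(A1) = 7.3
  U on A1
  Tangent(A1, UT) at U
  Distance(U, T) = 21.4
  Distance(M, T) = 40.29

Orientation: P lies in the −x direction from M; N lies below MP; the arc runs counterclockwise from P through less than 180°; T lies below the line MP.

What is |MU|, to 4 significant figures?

40.91

Checks: ∠(NP, PM) = 90.00° ✓; |NU| = 7.300 ✓; ∠(NU, UT) = 90.00° ✓; |UT| = 21.40 ✓; |MT| = 40.29 ✓.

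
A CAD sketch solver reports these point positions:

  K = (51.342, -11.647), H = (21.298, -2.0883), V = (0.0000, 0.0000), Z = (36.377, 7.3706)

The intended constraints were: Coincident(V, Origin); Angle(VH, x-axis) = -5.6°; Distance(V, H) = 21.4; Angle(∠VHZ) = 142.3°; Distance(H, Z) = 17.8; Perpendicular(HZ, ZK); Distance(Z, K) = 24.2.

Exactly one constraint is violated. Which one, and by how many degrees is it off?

Perpendicular(HZ, ZK) — off by 6.10°.

V = (0.00, 0.00) ✓; VH at -5.600° ✓; |VH| = 21.40 ✓; ∠VHZ = 142.3° ✓; |HZ| = 17.80 ✓; ∠(HZ, ZK) = 83.90° ✗; |ZK| = 24.20 ✓.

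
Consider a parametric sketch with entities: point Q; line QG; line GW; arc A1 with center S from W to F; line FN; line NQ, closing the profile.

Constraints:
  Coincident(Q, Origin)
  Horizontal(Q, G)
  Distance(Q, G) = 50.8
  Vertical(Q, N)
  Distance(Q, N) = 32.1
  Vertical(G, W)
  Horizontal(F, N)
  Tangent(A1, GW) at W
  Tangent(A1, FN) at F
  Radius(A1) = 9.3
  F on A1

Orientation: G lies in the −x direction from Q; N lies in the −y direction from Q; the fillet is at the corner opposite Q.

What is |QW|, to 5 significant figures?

55.682

Q is at the origin; Q and G share the same y with |QG| = 50.8 and G on the −x side, so G = (-50.800, 0.0000). Q and N share the same x with |QN| = 32.1 and N on the −y side, so N = (0.0000, -32.100). The virtual corner opposite Q is at (-50.800, -32.100). Since A1 is tangent to GW there, SW ⟂ GW and tangency of A1 to FN means the radius SF is perpendicular to FN, with radius 9.3, so the center S sits 9.3 in from both sides at S = (-41.500, -22.800). That places the tangent points at W = (-50.800, -22.800) on GW and F = (-41.500, -32.100) on FN. Then |QW| = |W − Q| = 55.682.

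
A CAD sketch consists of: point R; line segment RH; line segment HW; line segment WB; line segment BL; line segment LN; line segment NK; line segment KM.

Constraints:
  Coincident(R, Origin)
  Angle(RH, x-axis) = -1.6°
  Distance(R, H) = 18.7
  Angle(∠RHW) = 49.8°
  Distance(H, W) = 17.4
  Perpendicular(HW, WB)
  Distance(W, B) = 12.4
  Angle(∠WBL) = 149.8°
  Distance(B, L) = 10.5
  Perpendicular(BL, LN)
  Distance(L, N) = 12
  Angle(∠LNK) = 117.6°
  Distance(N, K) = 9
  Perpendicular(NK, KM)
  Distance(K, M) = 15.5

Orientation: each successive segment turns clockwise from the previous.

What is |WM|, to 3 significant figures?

7.16

∠LNK = 117.6° gives NK at -44.4° from the x-axis; with |NK| = 9.0, K = (12.4, 2.17). The perpendicularity gives KM at right angles to NK, so KM runs at -134°; with |KM| = 15.5, M = (1.60, -8.91). Then |WM| = |M − W| = 7.16.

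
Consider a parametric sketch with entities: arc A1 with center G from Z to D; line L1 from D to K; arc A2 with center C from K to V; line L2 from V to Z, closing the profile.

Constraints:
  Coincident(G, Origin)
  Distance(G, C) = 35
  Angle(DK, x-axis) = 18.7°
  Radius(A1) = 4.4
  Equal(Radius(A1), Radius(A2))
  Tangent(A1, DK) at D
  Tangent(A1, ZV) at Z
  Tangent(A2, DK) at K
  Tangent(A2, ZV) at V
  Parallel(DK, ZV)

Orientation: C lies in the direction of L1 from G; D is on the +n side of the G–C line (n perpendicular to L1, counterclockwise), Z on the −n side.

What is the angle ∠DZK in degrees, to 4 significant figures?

75.89°

The slot axis is L1's direction at 18.7°, so u = (cos 18.7°, sin 18.7°) = (0.9472, 0.3206) and n = (−sin 18.7°, cos 18.7°) = (-0.3206, 0.9472). G is at the origin and C lies 35.0 along u from G, so C = 35.0·u = (33.15, 11.22). Tangency of A1 to both parallel lines with radius 4.4 puts D and Z at G ± 4.4·n: D = (-1.411, 4.168), Z = (1.411, -4.168). Equal radii place K and V the same way about C: K = C + 4.4·n = (31.74, 15.39), V = C − 4.4·n = (34.56, 7.054). Then cos ∠DZK = ZD·ZK / (|ZD||ZK|), giving 75.89°.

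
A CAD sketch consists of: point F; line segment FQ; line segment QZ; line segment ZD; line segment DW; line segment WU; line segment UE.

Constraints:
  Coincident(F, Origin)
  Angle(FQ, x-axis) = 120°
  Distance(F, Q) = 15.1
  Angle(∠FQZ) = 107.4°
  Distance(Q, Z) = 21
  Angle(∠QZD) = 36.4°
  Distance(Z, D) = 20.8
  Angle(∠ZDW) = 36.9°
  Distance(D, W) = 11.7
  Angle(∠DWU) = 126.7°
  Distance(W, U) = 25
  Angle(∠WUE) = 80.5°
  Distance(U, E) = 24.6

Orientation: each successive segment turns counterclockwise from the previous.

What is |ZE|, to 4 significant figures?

22.24

F is at the origin; FQ runs at 120.0° with length 15.1, so Q = (-7.550, 13.08). ∠FQZ = 107.4° gives QZ at -167.4° from the x-axis; with |QZ| = 21.0, Z = (-28.04, 8.496). ∠QZD = 36.4° gives ZD at -23.80° from the x-axis; with |ZD| = 20.8, D = (-9.013, 0.1022). ∠ZDW = 36.9° gives DW at 119.3° from the x-axis; with |DW| = 11.7, W = (-14.74, 10.31). ∠DWU = 126.7° gives WU at 172.6° from the x-axis; with |WU| = 25.0, U = (-39.53, 13.53). ∠WUE = 80.5° gives UE at -87.90° from the x-axis; with |UE| = 24.6, E = (-38.63, -11.06). Then |ZE| = |E − Z| = 22.24.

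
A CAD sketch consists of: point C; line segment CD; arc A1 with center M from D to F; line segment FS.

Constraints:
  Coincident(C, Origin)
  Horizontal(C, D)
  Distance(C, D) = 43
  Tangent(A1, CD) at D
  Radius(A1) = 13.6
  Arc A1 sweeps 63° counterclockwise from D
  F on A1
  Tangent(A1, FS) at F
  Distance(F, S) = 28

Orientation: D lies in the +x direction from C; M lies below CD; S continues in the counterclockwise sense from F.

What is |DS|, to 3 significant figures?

40.8

C is at the origin; C and D share the same y with |CD| = 43.0 and D on the +x side, so D = (43.0, 0.00). The tangent condition forces MD to be normal to CD, so M = D + (0, -13.6) = (43.0, -13.6). On A1, D sits at bearing 90° from M; a 63° counterclockwise sweep puts F at bearing 153°, so F = M + 13.6·(cos 153°, sin 153°) = (30.9, -7.43). The tangent condition forces MF to be normal to FS, so FS runs along (−sin 153°, cos 153°); with |FS| = 28.0, S = (18.2, -32.4). Then |DS| = |S − D| = 40.8.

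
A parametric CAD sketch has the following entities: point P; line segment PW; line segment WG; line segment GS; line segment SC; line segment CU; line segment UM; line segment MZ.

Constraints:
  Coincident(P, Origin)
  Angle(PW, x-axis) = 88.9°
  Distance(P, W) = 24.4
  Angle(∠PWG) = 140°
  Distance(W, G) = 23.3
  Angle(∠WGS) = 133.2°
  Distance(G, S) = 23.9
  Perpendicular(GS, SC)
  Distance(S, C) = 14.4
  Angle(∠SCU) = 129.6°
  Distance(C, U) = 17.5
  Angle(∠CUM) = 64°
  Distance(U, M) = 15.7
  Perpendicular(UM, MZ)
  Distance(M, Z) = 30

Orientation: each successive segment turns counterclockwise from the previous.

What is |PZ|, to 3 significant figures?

65.4

P is at the origin; PW runs at 88.9° with length 24.4, so W = (0.468, 24.4). ∠PWG = 140.0° gives WG at 129° from the x-axis; with |WG| = 23.3, G = (-14.2, 42.5). ∠WGS = 133.2° gives GS at 176° from the x-axis; with |GS| = 23.9, S = (-38.0, 44.3). GS ⟂ SC, so SC runs at -94.3°; with |SC| = 14.4, C = (-39.1, 30.0). ∠SCU = 129.6° gives CU at -43.9° from the x-axis; with |CU| = 17.5, U = (-26.5, 17.8). ∠CUM = 64.0° gives UM at 72.1° from the x-axis; with |UM| = 15.7, M = (-21.6, 32.8). UM is perpendicular to MZ, so MZ runs at 162°; with |MZ| = 30.0, Z = (-50.2, 42.0). Then |PZ| = |Z − P| = 65.4.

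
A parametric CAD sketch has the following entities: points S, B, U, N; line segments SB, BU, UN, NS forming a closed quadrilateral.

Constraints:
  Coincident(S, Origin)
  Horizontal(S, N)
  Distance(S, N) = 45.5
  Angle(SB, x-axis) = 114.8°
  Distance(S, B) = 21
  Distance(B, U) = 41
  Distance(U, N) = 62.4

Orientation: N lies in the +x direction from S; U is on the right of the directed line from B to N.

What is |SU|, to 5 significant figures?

25.314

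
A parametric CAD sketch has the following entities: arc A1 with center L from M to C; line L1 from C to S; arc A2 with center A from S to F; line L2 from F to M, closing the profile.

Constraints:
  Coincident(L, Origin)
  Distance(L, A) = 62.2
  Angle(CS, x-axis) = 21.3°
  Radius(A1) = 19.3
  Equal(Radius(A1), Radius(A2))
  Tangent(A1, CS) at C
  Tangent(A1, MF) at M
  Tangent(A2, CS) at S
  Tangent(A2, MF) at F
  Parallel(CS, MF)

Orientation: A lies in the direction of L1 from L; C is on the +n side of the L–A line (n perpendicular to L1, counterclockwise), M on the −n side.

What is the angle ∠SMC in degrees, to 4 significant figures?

58.18°

The slot axis is L1's direction at 21.3°, so u = (cos 21.3°, sin 21.3°) = (0.9317, 0.3633) and n = (−sin 21.3°, cos 21.3°) = (-0.3633, 0.9317). L is at the origin and A lies 62.2 along u from L, so A = 62.2·u = (57.95, 22.59). Tangency of A1 to both parallel lines with radius 19.3 puts C and M at L ± 19.3·n: C = (-7.011, 17.98), M = (7.011, -17.98). Equal radii place S and F the same way about A: S = A + 19.3·n = (50.94, 40.58), F = A − 19.3·n = (64.96, 4.613). Then cos ∠SMC = MS·MC / (|MS||MC|), giving 58.18°.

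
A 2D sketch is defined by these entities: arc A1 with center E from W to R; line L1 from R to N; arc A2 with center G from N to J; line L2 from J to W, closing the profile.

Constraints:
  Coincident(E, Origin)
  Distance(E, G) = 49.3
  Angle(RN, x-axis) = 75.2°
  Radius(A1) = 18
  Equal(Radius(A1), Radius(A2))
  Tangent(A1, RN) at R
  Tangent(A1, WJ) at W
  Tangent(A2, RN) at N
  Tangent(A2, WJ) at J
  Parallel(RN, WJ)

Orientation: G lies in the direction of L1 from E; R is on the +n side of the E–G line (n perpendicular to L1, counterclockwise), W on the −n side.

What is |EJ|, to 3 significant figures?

52.5

The slot axis is L1's direction at 75.2°, so u = (cos 75.2°, sin 75.2°) = (0.255, 0.967) and n = (−sin 75.2°, cos 75.2°) = (-0.967, 0.255). E is at the origin and G lies 49.3 along u from E, so G = 49.3·u = (12.6, 47.7). Tangency of A1 to both parallel lines with radius 18.0 puts R and W at E ± 18.0·n: R = (-17.4, 4.60), W = (17.4, -4.60). Equal radii place N and J the same way about G: N = G + 18.0·n = (-4.81, 52.3), J = G − 18.0·n = (30.0, 43.1). Then |EJ| = |J − E| = 52.5.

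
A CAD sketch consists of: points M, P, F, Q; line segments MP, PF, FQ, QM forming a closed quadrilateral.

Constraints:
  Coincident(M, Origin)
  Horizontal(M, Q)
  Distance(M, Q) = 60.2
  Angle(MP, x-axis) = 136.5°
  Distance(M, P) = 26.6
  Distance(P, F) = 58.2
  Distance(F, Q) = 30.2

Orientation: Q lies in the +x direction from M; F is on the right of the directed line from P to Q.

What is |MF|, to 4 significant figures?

33.14

Checks: |PF| = 58.20 ✓; |FQ| = 30.20 ✓.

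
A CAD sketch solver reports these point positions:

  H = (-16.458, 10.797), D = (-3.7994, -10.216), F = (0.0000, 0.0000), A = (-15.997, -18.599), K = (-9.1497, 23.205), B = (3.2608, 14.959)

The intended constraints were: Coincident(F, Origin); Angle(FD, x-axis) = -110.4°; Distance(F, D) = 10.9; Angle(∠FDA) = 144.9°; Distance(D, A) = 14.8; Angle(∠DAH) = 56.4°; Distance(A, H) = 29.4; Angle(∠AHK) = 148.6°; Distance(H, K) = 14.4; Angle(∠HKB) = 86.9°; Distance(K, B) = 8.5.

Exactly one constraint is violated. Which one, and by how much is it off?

Distance(K, B) = 8.5 — off by 6.40.

F = (0.00, 0.00) ✓; FD at -110.4° ✓; |FD| = 10.90 ✓; ∠FDA = 144.9° ✓; |DA| = 14.80 ✓; ∠DAH = 56.40° ✓; |AH| = 29.40 ✓; ∠AHK = 148.6° ✓; |HK| = 14.40 ✓; ∠HKB = 86.90° ✓; |KB| = 14.90 ✗.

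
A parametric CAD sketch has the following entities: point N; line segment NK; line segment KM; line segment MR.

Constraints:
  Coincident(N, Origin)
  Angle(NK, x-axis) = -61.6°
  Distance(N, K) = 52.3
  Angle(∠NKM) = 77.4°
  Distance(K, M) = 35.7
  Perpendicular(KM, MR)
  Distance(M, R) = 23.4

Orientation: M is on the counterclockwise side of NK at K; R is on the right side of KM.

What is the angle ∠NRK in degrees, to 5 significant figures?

38.684°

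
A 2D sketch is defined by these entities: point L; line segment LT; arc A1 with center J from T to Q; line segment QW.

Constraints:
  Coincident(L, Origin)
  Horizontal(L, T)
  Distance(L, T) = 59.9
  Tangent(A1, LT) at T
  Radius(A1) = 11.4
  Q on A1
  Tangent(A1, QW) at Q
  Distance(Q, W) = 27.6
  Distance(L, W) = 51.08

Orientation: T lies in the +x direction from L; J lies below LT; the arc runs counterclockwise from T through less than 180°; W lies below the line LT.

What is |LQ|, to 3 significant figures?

49.8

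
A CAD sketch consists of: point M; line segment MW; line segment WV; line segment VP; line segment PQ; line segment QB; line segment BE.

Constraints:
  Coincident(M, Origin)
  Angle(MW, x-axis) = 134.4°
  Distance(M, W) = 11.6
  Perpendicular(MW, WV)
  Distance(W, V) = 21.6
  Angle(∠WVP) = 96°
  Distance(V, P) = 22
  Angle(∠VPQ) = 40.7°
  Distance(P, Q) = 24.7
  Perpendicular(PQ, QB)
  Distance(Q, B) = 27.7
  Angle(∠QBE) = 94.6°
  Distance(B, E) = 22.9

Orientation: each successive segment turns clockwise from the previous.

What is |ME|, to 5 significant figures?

44.581

M is at the origin; MW runs at 134.4° with length 11.6, so W = (-8.1161, 8.2879). The perpendicularity gives WV at right angles to MW, so WV runs at 44.400°; with |WV| = 21.6, V = (7.3165, 23.401). ∠WVP = 96.0° gives VP at -39.600° from the x-axis; with |VP| = 22.0, P = (24.268, 9.3773). ∠VPQ = 40.7° gives PQ at -178.90° from the x-axis; with |PQ| = 24.7, Q = (-0.42764, 8.9031). PQ ⟂ QB, so QB runs at 91.100°; with |QB| = 27.7, B = (-0.95941, 36.598). ∠QBE = 94.6° gives BE at 5.7000° from the x-axis; with |BE| = 22.9, E = (21.827, 38.872). Then |ME| = |E − M| = 44.581.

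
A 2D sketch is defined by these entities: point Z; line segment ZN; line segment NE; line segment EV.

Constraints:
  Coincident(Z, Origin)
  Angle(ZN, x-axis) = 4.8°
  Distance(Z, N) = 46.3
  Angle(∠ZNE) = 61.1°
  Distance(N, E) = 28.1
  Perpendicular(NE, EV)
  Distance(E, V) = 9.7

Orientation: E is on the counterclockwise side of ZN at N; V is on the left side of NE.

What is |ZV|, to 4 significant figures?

31.36

Z is at the origin; ZN runs at 4.8° with length 46.3, so N = 46.3·(cos 4.8°, sin 4.8°) = (46.14, 3.874). ∠ZNE = 61.1°, so NE runs at 4.8° + (180° − 61.1°) = 123.7° from the x-axis; with |NE| = 28.1, E = N + 28.1·(cos 123.7°, sin 123.7°) = (30.55, 27.25). NE ⟂ EV; with |EV| = 9.7 on the left of NE, V = E + 9.7·(-0.8320, -0.5548) = (22.48, 21.87). Then |ZV| = |V − Z| = 31.36.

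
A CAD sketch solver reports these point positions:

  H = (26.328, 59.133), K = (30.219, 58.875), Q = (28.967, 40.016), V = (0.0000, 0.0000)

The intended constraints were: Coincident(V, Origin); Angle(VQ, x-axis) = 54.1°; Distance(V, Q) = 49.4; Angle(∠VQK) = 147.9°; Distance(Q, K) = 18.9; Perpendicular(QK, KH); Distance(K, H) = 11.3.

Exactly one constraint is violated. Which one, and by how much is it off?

Distance(K, H) = 11.3 — off by 7.40.

V = (0.00, 0.00) ✓; VQ at 54.10° ✓; |VQ| = 49.40 ✓; ∠VQK = 147.9° ✓; |QK| = 18.90 ✓; ∠(QK, KH) = 90.00° ✓; |KH| = 3.900 ✗.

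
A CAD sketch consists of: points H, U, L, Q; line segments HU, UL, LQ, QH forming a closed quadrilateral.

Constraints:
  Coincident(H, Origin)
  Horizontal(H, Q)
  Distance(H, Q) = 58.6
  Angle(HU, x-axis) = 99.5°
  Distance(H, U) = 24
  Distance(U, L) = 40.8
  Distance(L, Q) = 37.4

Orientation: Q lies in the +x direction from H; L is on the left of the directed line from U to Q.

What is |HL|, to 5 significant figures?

47.154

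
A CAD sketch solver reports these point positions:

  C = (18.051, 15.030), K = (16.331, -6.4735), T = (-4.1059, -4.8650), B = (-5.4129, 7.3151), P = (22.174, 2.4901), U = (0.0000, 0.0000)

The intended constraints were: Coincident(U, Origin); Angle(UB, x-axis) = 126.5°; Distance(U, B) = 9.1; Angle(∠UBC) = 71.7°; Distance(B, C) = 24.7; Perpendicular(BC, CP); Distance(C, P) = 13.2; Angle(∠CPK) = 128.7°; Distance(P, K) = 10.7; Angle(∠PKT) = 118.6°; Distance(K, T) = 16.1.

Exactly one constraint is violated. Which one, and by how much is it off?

Distance(K, T) = 16.1 — off by 4.40.

U = (0.00, 0.00) ✓; UB at 126.5° ✓; |UB| = 9.100 ✓; ∠UBC = 71.70° ✓; |BC| = 24.70 ✓; ∠(BC, CP) = 90.00° ✓; |CP| = 13.20 ✓; ∠CPK = 128.7° ✓; |PK| = 10.70 ✓; ∠PKT = 118.6° ✓; |KT| = 20.50 ✗.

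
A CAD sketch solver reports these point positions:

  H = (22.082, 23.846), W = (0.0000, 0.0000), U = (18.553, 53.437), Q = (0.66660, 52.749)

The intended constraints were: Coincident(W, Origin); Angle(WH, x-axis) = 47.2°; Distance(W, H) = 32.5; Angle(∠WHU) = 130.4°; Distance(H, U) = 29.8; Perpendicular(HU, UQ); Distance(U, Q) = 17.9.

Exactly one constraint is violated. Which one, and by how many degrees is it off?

Perpendicular(HU, UQ) — off by 4.60°.

W = (0.00, 0.00) ✓; WH at 47.20° ✓; |WH| = 32.50 ✓; ∠WHU = 130.4° ✓; |HU| = 29.80 ✓; ∠(HU, UQ) = 85.40° ✗; |UQ| = 17.90 ✓.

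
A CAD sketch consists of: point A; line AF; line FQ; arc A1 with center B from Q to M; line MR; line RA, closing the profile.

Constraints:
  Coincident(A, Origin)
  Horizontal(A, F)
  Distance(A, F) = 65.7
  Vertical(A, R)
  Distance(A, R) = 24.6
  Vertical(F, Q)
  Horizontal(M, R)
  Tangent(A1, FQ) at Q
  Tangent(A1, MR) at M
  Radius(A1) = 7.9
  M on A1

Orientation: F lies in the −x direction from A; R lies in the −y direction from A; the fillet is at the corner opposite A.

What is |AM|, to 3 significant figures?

62.8

A is at the origin; A and F share the same y with |AF| = 65.7 and F on the −x side, so F = (-65.7, 0.00). AR is vertical with |AR| = 24.6 and R on the −y side, so R = (0.00, -24.6). The virtual corner opposite A is at (-65.7, -24.6). Since A1 is tangent to FQ there, BQ ⟂ FQ and A1 meets MR tangentially, so BM is at right angles to MR, with radius 7.9, so the center B sits 7.9 in from both sides at B = (-57.8, -16.7). That places the tangent points at Q = (-65.7, -16.7) on FQ and M = (-57.8, -24.6) on MR. Then |AM| = |M − A| = 62.8.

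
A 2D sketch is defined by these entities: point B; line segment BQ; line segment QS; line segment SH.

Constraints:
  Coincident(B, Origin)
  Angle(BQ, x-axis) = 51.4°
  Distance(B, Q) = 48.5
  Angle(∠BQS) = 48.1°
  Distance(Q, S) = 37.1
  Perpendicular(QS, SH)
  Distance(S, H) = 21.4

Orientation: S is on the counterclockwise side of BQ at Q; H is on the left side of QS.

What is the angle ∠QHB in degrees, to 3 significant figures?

102°

B is at the origin; BQ runs at 51.4° with length 48.5, so Q = 48.5·(cos 51.4°, sin 51.4°) = (30.3, 37.9). ∠BQS = 48.1°, so QS runs at 51.4° + (180° − 48.1°) = 183° from the x-axis; with |QS| = 37.1, S = Q + 37.1·(cos 183°, sin 183°) = (-6.78, 35.8). QS ⟂ SH; with |SH| = 21.4 on the left of QS, H = S + 21.4·(0.0576, -0.998) = (-5.55, 14.4). Then cos ∠QHB = HQ·HB / (|HQ||HB|), giving 102°.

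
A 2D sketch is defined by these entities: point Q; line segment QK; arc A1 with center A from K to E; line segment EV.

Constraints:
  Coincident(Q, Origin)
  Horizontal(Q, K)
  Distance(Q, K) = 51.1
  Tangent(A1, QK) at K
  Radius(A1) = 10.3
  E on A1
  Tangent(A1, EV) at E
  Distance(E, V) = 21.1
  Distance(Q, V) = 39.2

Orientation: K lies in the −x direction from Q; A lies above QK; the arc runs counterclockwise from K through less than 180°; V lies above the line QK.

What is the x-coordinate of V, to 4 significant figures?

-31.54

Q is at the origin; QK is horizontal with |QK| = 51.1 and K on the −x side, so K = (-51.10, 0.000). Tangency of A1 to QK means the radius AK is perpendicular to QK, so A = K + (0, 10.3) = (-51.10, 10.30). Since AE ⟂ EV (tangency), |AV| = √(10.3² + 21.1²) = 23.48 regardless of where E sits on A1. So V lies on both circle(Q, 39.2) and circle(A, 23.48); the above-QK intersection is V = (-31.54, 23.28). E is the foot of the tangent from V: E = (-42.22, 5.086).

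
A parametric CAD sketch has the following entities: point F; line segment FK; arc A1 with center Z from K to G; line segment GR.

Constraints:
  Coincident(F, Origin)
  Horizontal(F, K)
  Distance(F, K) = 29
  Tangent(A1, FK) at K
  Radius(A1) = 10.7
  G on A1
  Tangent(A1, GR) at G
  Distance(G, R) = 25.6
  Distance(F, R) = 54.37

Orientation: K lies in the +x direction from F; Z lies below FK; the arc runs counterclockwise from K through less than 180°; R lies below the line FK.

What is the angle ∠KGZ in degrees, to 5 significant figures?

20.860°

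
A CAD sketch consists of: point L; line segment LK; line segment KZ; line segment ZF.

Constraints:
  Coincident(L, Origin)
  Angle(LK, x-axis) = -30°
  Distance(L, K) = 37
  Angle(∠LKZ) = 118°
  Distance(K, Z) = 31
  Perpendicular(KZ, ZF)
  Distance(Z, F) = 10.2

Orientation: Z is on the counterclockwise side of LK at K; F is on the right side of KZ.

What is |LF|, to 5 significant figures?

64.633

L is at the origin; LK runs at -30.0° with length 37.0, so K = 37.0·(cos -30.0°, sin -30.0°) = (32.043, -18.500). ∠LKZ = 118.0°, so KZ runs at -30.0° + (180° − 118.0°) = 32.000° from the x-axis; with |KZ| = 31.0, Z = K + 31.0·(cos 32.000°, sin 32.000°) = (58.332, -2.0725). The perpendicularity gives ZF at right angles to KZ; with |ZF| = 10.2 on the right of KZ, F = Z + 10.2·(0.52992, -0.84805) = (63.738, -10.723). Then |LF| = |F − L| = 64.633.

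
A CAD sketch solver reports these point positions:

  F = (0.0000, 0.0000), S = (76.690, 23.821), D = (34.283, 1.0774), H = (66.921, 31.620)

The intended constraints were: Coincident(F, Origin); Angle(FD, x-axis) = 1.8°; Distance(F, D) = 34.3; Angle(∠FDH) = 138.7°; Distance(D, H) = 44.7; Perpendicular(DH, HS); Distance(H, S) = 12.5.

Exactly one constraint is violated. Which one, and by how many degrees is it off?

Perpendicular(DH, HS) — off by 8.30°.

F = (0.00, 0.00) ✓; FD at 1.800° ✓; |FD| = 34.30 ✓; ∠FDH = 138.7° ✓; |DH| = 44.70 ✓; ∠(DH, HS) = 81.70° ✗; |HS| = 12.50 ✓.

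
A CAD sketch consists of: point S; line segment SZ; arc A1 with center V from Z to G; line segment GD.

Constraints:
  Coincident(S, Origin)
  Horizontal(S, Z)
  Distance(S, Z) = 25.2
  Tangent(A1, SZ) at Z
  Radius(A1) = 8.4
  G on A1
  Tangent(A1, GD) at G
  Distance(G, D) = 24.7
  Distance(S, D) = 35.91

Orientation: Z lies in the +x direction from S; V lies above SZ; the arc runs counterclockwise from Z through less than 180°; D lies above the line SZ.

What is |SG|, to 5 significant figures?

34.462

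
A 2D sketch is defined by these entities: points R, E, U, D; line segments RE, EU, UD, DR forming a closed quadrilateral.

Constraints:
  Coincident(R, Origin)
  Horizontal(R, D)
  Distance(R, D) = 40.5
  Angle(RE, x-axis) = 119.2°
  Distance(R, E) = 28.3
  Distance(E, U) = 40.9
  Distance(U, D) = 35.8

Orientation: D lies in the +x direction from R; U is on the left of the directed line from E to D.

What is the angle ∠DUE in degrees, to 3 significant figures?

102°

R is at the origin; RD is horizontal with |RD| = 40.5 and D in +x, so D = (40.5, 0). RE runs at 119.2° with |RE| = 28.3, so E = (-13.8, 24.7). U is determined by |EU| = 40.9 and |UD| = 35.8 together: it lies at the intersection of circle(E, 40.9) and circle(D, 35.8). With |ED| = 59.7, the foot of the radical line on ED is 33.1 from E and the perpendicular offset is √(40.9² − 33.1²) = 24.0. Taking the left-of-ED solution: U = (26.3, 32.9).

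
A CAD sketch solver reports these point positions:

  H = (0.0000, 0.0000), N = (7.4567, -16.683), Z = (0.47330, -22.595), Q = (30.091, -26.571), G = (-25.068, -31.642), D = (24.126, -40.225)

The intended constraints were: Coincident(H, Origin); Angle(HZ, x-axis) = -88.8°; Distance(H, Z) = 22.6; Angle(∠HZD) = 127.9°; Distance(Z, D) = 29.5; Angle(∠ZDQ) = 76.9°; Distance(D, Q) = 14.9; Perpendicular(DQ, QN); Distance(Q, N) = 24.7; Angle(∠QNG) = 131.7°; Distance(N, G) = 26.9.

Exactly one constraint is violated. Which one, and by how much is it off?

Distance(N, G) = 26.9 — off by 8.90.

H = (0.00, 0.00) ✓; HZ at -88.80° ✓; |HZ| = 22.60 ✓; ∠HZD = 127.9° ✓; |ZD| = 29.50 ✓; ∠ZDQ = 76.90° ✓; |DQ| = 14.90 ✓; ∠(DQ, QN) = 90.00° ✓; |QN| = 24.70 ✓; ∠QNG = 131.7° ✓; |NG| = 35.80 ✗.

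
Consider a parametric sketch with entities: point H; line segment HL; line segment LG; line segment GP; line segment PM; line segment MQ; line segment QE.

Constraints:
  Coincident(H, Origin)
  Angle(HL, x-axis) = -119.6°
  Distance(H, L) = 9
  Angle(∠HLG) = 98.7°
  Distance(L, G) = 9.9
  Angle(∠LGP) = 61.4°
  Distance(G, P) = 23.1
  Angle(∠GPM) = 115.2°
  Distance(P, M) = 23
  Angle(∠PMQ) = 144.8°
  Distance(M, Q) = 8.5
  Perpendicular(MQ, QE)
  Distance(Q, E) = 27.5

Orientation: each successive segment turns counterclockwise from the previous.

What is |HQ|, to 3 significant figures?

29.8

H is at the origin; HL runs at -119.6° with length 9.0, so L = (-4.45, -7.83). ∠HLG = 98.7° gives LG at -38.3° from the x-axis; with |LG| = 9.9, G = (3.32, -14.0). ∠LGP = 61.4° gives GP at 80.3° from the x-axis; with |GP| = 23.1, P = (7.22, 8.81). ∠GPM = 115.2° gives PM at 145° from the x-axis; with |PM| = 23.0, M = (-11.6, 22.0). ∠PMQ = 144.8° gives MQ at -180° from the x-axis; with |MQ| = 8.5, Q = (-20.1, 21.9). Then |HQ| = |Q − H| = 29.8.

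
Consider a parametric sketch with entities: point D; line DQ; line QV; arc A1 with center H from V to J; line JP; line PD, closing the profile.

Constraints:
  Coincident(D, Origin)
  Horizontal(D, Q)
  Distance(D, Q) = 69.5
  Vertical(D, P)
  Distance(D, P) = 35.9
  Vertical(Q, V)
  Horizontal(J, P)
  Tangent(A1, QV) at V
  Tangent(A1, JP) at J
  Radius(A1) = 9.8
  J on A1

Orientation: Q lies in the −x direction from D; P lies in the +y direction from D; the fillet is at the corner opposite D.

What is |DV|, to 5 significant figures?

74.239

The virtual corner opposite D is at (-69.500, 35.900). Since A1 is tangent to QV there, HV ⟂ QV and since A1 is tangent to JP there, HJ ⟂ JP, with radius 9.8, so the center H sits 9.8 in from both sides at H = (-59.700, 26.100). That places the tangent points at V = (-69.500, 26.100) on QV and J = (-59.700, 35.900) on JP. Then |DV| = |V − D| = 74.239.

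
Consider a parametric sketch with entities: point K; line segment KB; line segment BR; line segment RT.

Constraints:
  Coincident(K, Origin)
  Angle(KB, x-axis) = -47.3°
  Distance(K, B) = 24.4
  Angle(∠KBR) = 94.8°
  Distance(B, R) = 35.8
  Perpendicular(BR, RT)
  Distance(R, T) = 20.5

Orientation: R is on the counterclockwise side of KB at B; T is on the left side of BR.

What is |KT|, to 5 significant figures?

38.033

K is at the origin; KB runs at -47.3° with length 24.4, so B = 24.4·(cos -47.3°, sin -47.3°) = (16.547, -17.932). ∠KBR = 94.8°, so BR runs at -47.3° + (180° − 94.8°) = 37.900° from the x-axis; with |BR| = 35.8, R = B + 35.8·(cos 37.900°, sin 37.900°) = (44.796, 4.0595). The perpendicularity gives RT at right angles to BR; with |RT| = 20.5 on the left of BR, T = R + 20.5·(-0.61429, 0.78908) = (32.203, 20.236). Then |KT| = |T − K| = 38.033.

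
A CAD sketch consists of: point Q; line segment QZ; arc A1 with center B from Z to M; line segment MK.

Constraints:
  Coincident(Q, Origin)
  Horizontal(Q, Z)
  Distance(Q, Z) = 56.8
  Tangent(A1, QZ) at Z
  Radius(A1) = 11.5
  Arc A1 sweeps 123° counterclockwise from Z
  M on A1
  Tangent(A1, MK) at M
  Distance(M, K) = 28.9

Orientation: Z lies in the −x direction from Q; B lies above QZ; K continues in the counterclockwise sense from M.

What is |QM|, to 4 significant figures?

50.39

Q is at the origin; QZ is horizontal with |QZ| = 56.8 and Z on the −x side, so Z = (-56.80, 0.000). Tangency of A1 to QZ means the radius BZ is perpendicular to QZ, so B = Z + (0, 11.5) = (-56.80, 11.50). On A1, Z sits at bearing -90° from B; a 123° counterclockwise sweep puts M at bearing 33°, so M = B + 11.5·(cos 33°, sin 33°) = (-47.16, 17.76). Then |QM| = |M − Q| = 50.39.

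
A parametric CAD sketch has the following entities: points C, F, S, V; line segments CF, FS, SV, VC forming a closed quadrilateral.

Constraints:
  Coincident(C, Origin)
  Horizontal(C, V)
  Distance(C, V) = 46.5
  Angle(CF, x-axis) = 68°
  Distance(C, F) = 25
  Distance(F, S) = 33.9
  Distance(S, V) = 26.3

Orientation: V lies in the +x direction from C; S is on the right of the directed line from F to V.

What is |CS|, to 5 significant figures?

23.181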